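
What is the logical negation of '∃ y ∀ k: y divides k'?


Negation flips each quantifier (∀↔∃) and negates the inner predicate.
¬(∃ y ∀ k: φ) = ∀ y ∃ k: ¬φ.

∀ y ∃ k: ¬(y divides k)


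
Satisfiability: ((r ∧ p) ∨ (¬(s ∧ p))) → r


Search for a satisfying assignment over {p, r, s}.
Try p=F, r=T, s=F: the formula evaluates to T.
A satisfying assignment exists.

Satisfiable.


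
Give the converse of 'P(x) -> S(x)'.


The converse of (P → Q) is (Q → P). It is not in general equivalent to the original.
Here P = 'P(x)' and Q = 'S(x)'.

If S(x), then P(x).


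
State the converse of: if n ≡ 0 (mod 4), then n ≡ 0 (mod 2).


The converse of (P → Q) is (Q → P). It is not in general equivalent to the original.
Here P = 'n ≡ 0 (mod 4)' and Q = 'n ≡ 0 (mod 2)'.

If n ≡ 0 (mod 2), then n ≡ 0 (mod 4).


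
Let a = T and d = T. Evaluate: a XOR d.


Exclusive or is true when exactly one operand is true.
Substitute: a=T, d=T.
T XOR T evaluates to F.

F


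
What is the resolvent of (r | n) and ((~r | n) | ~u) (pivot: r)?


The clauses contain complementary literals r and ~r.
Resolution eliminates this pair and disjoins the remaining literals (merging duplicates).

(n | ~u)


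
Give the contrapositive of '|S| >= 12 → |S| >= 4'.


The contrapositive of (P → Q) is (¬Q → ¬P); it is logically equivalent to the original.
Here P = '|S| >= 12' and Q = '|S| >= 4'.

If not (|S| >= 4), then not (|S| >= 12).


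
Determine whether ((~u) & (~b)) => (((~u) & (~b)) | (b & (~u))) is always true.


Build the truth table over {b, u}:
b | u | φ
---------
False | False | True
True | False | True
False | True | True
True | True | True
Every row evaluates to true.

Yes, it is a tautology.


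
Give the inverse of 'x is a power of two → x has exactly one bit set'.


The inverse of (P → Q) is (¬P → ¬Q). It is equivalent to the converse, not to the original.
Here P = 'x is a power of two' and Q = 'x has exactly one bit set'.

If not (x is a power of two), then not (x has exactly one bit set).


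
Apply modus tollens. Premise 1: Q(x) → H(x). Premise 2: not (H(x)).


Modus tollens: from (P → Q) and ¬Q, infer ¬P.
Q = 'H(x)' is denied; since P → Q, P must also fail.

Not (Q(x)).


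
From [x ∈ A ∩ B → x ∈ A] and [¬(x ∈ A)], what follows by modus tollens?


Modus tollens: from (P → Q) and ¬Q, infer ¬P.
Q = 'x ∈ A' is denied; since P → Q, P must also fail.

Not (x ∈ A ∩ B).


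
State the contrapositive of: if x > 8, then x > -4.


The contrapositive of (P → Q) is (¬Q → ¬P); it is logically equivalent to the original.
Here P = 'x > 8' and Q = 'x > -4'.

If not (x > -4), then not (x > 8).


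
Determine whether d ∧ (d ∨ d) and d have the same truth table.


Compare truth tables:
d | φ | ψ
---------
F | F | F
T | T | T
The columns φ and ψ agree on every row.

Yes, they are logically equivalent.


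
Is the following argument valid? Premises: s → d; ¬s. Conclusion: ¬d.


This is denying the antecedent (fallacy). There exist truth assignments where the premises are all true but the conclusion is false.

Invalid.


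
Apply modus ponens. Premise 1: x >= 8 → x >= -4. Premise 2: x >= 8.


Modus ponens: from (P → Q) and P, infer Q.
P = 'x >= 8' is asserted, and P → Q holds, so Q follows.

x >= -4.


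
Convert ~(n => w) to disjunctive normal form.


Step 1: Rewrite implication then negate: ¬(¬n ∨ w) = n ∧ ¬w.

n & (~w)


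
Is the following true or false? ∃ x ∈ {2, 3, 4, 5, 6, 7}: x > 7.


Evaluate the predicate on each element: 2:F, 3:F, 4:F, 5:F, 6:F, 7:F.
No element satisfies the predicate.

F


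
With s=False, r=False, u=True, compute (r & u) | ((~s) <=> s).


Substitute s=False, r=False, u=True:
r & u = False & True = False
~s = True
(~s) <=> s = True <=> False = False
(r & u) | ((~s) <=> s) = False | False = False

False


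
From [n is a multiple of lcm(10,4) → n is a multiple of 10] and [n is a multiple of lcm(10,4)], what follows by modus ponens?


Modus ponens: from (P → Q) and P, infer Q.
P = 'n is a multiple of lcm(10,4)' is asserted, and P → Q holds, so Q follows.

n is a multiple of 10.


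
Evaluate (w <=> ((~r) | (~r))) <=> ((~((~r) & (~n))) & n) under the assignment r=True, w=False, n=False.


Substitute r=True, w=False, n=False:
~r = False
~r = False
(~r) | (~r) = False | False = False
w <=> ((~r) | (~r)) = False <=> False = True
~r = False
~n = True
(~r) & (~n) = False & True = False
~((~r) & (~n)) = True
(~((~r) & (~n))) & n = True & False = False
(w <=> ((~r) | (~r))) <=> ((~((~r) & (~n))) & n) = True <=> False = False

False


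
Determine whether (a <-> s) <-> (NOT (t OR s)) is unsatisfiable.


Truth table over {a, s, t}:
a | s | t | φ
-------------
F | F | F | T
T | F | F | F
F | T | F | T
T | T | F | F
F | F | T | F
T | F | T | T
F | T | T | T
T | T | T | F
Satisfying assignment at row 1: a=F, s=F, t=F gives T.

No, it is not a contradiction.


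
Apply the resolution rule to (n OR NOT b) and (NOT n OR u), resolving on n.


The clauses contain complementary literals n and NOTn.
Resolution eliminates this pair and disjoins the remaining literals (merging duplicates).

(NOT b OR u)


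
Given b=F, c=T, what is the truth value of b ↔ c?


Biconditional is true when both operands have the same truth value.
Substitute: b=F, c=T.
F ↔ T evaluates to F.

F


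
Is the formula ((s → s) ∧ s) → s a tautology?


Build the truth table over {s}:
s | φ
-----
F | T
T | T
Every row evaluates to true.

Yes, it is a tautology.


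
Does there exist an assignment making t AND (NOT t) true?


Check all 2 assignments over {t}:
t | φ
-----
F | F
T | F
No assignment makes the formula true.

Unsatisfiable.


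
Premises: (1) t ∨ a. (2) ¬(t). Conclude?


Disjunctive syllogism: from (P ∨ Q) and ¬P, infer Q.
One disjunct, 't', is ruled out; the other must hold.

a


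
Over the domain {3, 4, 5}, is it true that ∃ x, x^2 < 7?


Evaluate the predicate on each element: 3:F, 4:F, 5:F.
No element satisfies the predicate.

F


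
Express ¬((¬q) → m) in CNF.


Step 1: Rewrite (¬q) → m as ¬(¬q) ∨ m.
Step 2: Negate: ¬(¬(¬q) ∨ m) = (¬q) ∧ ¬m (De Morgan + double negation).

(¬q) ∧ (¬m)


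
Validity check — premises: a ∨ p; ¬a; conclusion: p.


This matches the form of disjunctive syllogism: the conclusion follows in every model of the premises.

Valid.


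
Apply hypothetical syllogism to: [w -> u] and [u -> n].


Hypothetical syllogism: from (P → Q) and (Q → R), infer (P → R).
Chain the two implications through the shared middle term 'u'.

w -> n


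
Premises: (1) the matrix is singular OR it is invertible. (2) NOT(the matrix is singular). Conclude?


Disjunctive syllogism: from (P ∨ Q) and ¬P, infer Q.
One disjunct, 'the matrix is singular', is ruled out; the other must hold.

it is invertible


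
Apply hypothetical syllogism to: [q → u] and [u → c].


Hypothetical syllogism: from (P → Q) and (Q → R), infer (P → R).
Chain the two implications through the shared middle term 'u'.

q → c


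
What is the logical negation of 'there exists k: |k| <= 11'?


¬(for all x: φ) = there exists x: ¬φ, and ¬(there exists x: φ) = for all x: ¬φ.
Apply to the existential statement.

for all k: NOT(|k| <= 11)


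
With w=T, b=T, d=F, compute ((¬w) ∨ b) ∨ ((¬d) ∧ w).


Substitute w=T, b=T, d=F:
¬w = F
(¬w) ∨ b = F ∨ T = T
¬d = T
(¬d) ∧ w = T ∧ T = T
((¬w) ∨ b) ∨ ((¬d) ∧ w) = T ∨ T = T

T


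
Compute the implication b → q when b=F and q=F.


Implication is false only when antecedent is true and consequent is false.
Substitute: b=F, q=F.
F → F evaluates to T.

T


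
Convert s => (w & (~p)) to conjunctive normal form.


Step 1: Rewrite s → (w ∧ (¬p)) as ¬s ∨ (w ∧ (¬p)).
Step 2: Distribute ∨ over ∧.

((~s) | w) & ((~s) | (~p))


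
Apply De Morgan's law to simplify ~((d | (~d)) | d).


De Morgan: the negation of a disjunction is the conjunction of the negations.
Distribute ~ across |, flipping it to &, and negate each literal.

((~d) & d) & (~d)


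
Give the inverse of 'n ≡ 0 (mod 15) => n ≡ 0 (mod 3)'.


The inverse of (P → Q) is (¬P → ¬Q). It is equivalent to the converse, not to the original.
Here P = 'n ≡ 0 (mod 15)' and Q = 'n ≡ 0 (mod 3)'.

If not (n ≡ 0 (mod 15)), then not (n ≡ 0 (mod 3)).


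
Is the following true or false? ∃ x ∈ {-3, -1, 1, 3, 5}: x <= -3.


Evaluate the predicate on each element: -3:T, -1:F, 1:F, 3:F, 5:F.
Witness x = -3 satisfies the predicate.

T


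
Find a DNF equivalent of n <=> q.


Step 1: n ↔ q is true exactly when both agree: (n ∧ q) ∨ (¬n ∧ ¬q).

(n & q) | ((~n) & (~q))


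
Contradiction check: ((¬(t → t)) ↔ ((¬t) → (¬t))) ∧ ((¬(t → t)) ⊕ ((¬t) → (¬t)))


Truth table over {t}:
t | φ
-----
F | F
T | F
Every row is false.

Yes, it is a contradiction.


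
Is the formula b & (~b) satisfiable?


Check all 2 assignments over {b}:
b | φ
-----
False | False
True | False
No assignment makes the formula true.

Unsatisfiable.


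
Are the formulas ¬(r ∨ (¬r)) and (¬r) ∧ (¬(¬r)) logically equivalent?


Compare truth tables:
r | φ | ψ
---------
F | F | F
T | F | F
The columns φ and ψ agree on every row.

Yes, they are logically equivalent.


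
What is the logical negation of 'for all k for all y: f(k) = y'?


Negation flips each quantifier (∀↔∃) and negates the inner predicate.
¬(for all k for all y: φ) = there exists k there exists y: ¬φ.

there exists k there exists y: NOT(f(k) = y)


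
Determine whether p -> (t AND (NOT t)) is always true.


Build the truth table over {p, t}:
p | t | φ
---------
F | F | T
T | F | F
F | T | T
T | T | F
Counterexample at row 2: with p=T, t=F, the formula is F.

No, it is not a tautology.


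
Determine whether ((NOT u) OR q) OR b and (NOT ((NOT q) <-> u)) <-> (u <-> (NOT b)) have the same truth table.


Compare truth tables:
b | q | u | φ | ψ
-----------------
F | F | F | T | F
T | F | F | T | T
F | T | F | T | T
T | T | F | T | F
F | F | T | F | F
T | F | T | T | T
F | T | T | T | T
T | T | T | T | F
They differ at row 1 (b=F, q=F, u=F): φ=T but ψ=F.

No, they are not logically equivalent.


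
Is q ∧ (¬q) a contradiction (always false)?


Truth table over {q}:
q | φ
-----
F | F
T | F
Every row is false.

Yes, it is a contradiction.


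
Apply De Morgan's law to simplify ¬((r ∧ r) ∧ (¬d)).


De Morgan: the negation of a conjunction is the disjunction of the negations.
Distribute ¬ across ∧, flipping it to ∨, and negate each literal.

((¬r) ∨ (¬r)) ∨ d


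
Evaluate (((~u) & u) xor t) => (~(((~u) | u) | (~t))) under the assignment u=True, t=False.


Substitute u=True, t=False:
~u = False
(~u) & u = False & True = False
((~u) & u) xor t = False xor False = False
~u = False
(~u) | u = False | True = True
~t = True
((~u) | u) | (~t) = True | True = True
~(((~u) | u) | (~t)) = False
(((~u) & u) xor t) => (~(((~u) | u) | (~t))) = False => False = True

True


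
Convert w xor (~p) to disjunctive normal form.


Step 1: w ⊕ (¬p) is true exactly when they disagree: (w ∧ ¬(¬p)) ∨ (¬w ∧ (¬p)).
Step 2: Eliminate any double negations (¬¬X = X).

(w & p) | ((~w) & (~p))


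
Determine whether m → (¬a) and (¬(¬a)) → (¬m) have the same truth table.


Compare truth tables:
a | m | φ | ψ
-------------
F | F | T | T
T | F | T | T
F | T | T | T
T | T | F | F
The columns φ and ψ agree on every row.

Yes, they are logically equivalent.


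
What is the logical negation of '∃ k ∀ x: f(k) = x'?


Negation flips each quantifier (∀↔∃) and negates the inner predicate.
¬(∃ k ∀ x: φ) = ∀ k ∃ x: ¬φ.

∀ k ∃ x: ¬(f(k) = x)


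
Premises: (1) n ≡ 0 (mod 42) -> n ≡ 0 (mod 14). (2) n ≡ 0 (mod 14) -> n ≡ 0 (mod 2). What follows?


Hypothetical syllogism: from (P → Q) and (Q → R), infer (P → R).
Chain the two implications through the shared middle term 'n ≡ 0 (mod 14)'.

n ≡ 0 (mod 42) -> n ≡ 0 (mod 2)


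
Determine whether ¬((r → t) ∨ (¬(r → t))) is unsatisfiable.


Truth table over {r, t}:
r | t | φ
---------
F | F | F
T | F | F
F | T | F
T | T | F
Every row is false.

Yes, it is a contradiction.


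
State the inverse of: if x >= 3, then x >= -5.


The inverse of (P → Q) is (¬P → ¬Q). It is equivalent to the converse, not to the original.
Here P = 'x >= 3' and Q = 'x >= -5'.

If not (x >= 3), then not (x >= -5).


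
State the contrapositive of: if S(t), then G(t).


The contrapositive of (P → Q) is (¬Q → ¬P); it is logically equivalent to the original.
Here P = 'S(t)' and Q = 'G(t)'.

If not (G(t)), then not (S(t)).


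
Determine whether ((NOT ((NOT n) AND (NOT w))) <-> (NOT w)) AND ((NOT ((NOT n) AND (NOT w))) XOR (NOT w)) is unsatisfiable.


Truth table over {n, w}:
n | w | φ
---------
F | F | F
T | F | F
F | T | F
T | T | F
Every row is false.

Yes, it is a contradiction.


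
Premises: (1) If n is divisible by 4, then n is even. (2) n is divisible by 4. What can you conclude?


Modus ponens: from (P → Q) and P, infer Q.
P = 'n is divisible by 4' is asserted, and P → Q holds, so Q follows.

n is even.


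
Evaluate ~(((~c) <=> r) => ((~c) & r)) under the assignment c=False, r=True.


Substitute c=False, r=True:
~c = True
(~c) <=> r = True <=> True = True
~c = True
(~c) & r = True & True = True
((~c) <=> r) => ((~c) & r) = True => True = True
~(((~c) <=> r) => ((~c) & r)) = False

False


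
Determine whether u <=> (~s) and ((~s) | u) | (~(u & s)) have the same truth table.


Compare truth tables:
s | u | φ | ψ
-------------
False | False | False | True
True | False | True | True
False | True | True | True
True | True | False | True
They differ at row 1 (s=False, u=False): φ=False but ψ=True.

No, they are not logically equivalent.


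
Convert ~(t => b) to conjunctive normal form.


Step 1: Rewrite t → b as ¬t ∨ b.
Step 2: Negate: ¬(¬t ∨ b) = t ∧ ¬b (De Morgan + double negation).

t & (~b)


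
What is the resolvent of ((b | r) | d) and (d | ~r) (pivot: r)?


The clauses contain complementary literals r and ~r.
Resolution eliminates this pair and disjoins the remaining literals (merging duplicates).

(b | d)


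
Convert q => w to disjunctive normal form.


Step 1: Rewrite q → w as ¬q ∨ w.

(~q) | w


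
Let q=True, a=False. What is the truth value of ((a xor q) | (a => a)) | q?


Substitute q=True, a=False:
a xor q = False xor True = True
a => a = False => False = True
(a xor q) | (a => a) = True | True = True
((a xor q) | (a => a)) | q = True | True = True

True


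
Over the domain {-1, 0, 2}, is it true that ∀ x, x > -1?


Evaluate the predicate on each element: -1:F, 0:T, 2:T.
Counterexample x = -1 fails the predicate.

F


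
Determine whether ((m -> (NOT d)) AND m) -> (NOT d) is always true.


Build the truth table over {d, m}:
d | m | φ
---------
F | F | T
T | F | T
F | T | T
T | T | T
Every row evaluates to true.

Yes, it is a tautology.


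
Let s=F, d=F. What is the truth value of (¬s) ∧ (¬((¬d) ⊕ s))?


Substitute s=F, d=F:
¬s = T
¬d = T
(¬d) ⊕ s = T ⊕ F = T
¬((¬d) ⊕ s) = F
(¬s) ∧ (¬((¬d) ⊕ s)) = T ∧ F = F

F


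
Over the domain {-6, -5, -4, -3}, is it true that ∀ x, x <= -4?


Evaluate the predicate on each element: -6:T, -5:T, -4:T, -3:F.
Counterexample x = -3 fails the predicate.

F


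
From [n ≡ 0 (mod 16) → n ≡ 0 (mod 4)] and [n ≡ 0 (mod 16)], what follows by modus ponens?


Modus ponens: from (P → Q) and P, infer Q.
P = 'n ≡ 0 (mod 16)' is asserted, and P → Q holds, so Q follows.

n ≡ 0 (mod 4).


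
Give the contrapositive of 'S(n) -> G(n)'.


The contrapositive of (P → Q) is (¬Q → ¬P); it is logically equivalent to the original.
Here P = 'S(n)' and Q = 'G(n)'.

If not (G(n)), then not (S(n)).


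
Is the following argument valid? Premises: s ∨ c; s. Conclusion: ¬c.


This is affirming a disjunct (fallacy). There exist truth assignments where the premises are all true but the conclusion is false.

Invalid.


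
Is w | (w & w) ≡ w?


Compare truth tables:
w | φ | ψ
---------
False | False | False
True | True | True
The columns φ and ψ agree on every row.

Yes, they are logically equivalent.


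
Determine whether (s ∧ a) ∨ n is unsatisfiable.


Truth table over {a, n, s}:
a | n | s | φ
-------------
F | F | F | F
T | F | F | F
F | T | F | T
T | T | F | T
F | F | T | F
T | F | T | T
F | T | T | T
T | T | T | T
Satisfying assignment at row 3: a=F, n=T, s=F gives T.

No, it is not a contradiction.


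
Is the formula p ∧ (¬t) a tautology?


Build the truth table over {p, t}:
p | t | φ
---------
F | F | F
T | F | T
F | T | F
T | T | F
Counterexample at row 1: with p=F, t=F, the formula is F.

No, it is not a tautology.


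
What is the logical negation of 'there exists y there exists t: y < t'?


Negation flips each quantifier (∀↔∃) and negates the inner predicate.
¬(there exists y there exists t: φ) = for all y for all t: ¬φ.

for all y for all t: NOT(y < t)


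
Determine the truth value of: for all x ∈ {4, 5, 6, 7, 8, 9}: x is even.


Evaluate the predicate on each element: 4:T, 5:F, 6:T, 7:F, 8:T, 9:F.
Counterexample x = 5 fails the predicate.

F


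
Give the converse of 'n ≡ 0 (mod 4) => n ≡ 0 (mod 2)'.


The converse of (P → Q) is (Q → P). It is not in general equivalent to the original.
Here P = 'n ≡ 0 (mod 4)' and Q = 'n ≡ 0 (mod 2)'.

If n ≡ 0 (mod 2), then n ≡ 0 (mod 4).


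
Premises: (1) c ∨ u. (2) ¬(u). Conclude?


Disjunctive syllogism: from (P ∨ Q) and ¬P, infer Q.
One disjunct, 'u', is ruled out; the other must hold.

c


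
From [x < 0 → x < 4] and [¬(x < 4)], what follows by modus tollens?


Modus tollens: from (P → Q) and ¬Q, infer ¬P.
Q = 'x < 4' is denied; since P → Q, P must also fail.

Not (x < 0).


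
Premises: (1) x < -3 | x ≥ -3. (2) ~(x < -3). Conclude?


Disjunctive syllogism: from (P ∨ Q) and ¬P, infer Q.
One disjunct, 'x < -3', is ruled out; the other must hold.

x ≥ -3


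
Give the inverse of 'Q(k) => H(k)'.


The inverse of (P → Q) is (¬P → ¬Q). It is equivalent to the converse, not to the original.
Here P = 'Q(k)' and Q = 'H(k)'.

If not (Q(k)), then not (H(k)).


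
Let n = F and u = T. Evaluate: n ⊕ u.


Exclusive or is true when exactly one operand is true.
Substitute: n=F, u=T.
F ⊕ T evaluates to T.

T


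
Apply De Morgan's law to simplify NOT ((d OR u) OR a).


De Morgan: the negation of a disjunction is the conjunction of the negations.
Distribute NOT across OR, flipping it to AND, and negate each literal.

((NOT d) AND (NOT u)) AND (NOT a)


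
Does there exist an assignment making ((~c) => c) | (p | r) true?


Search for a satisfying assignment over {c, p, r}.
Try c=True, p=False, r=False: the formula evaluates to True.
A satisfying assignment exists.

Satisfiable.


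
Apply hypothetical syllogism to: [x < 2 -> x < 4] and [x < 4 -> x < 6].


Hypothetical syllogism: from (P → Q) and (Q → R), infer (P → R).
Chain the two implications through the shared middle term 'x < 4'.

x < 2 -> x < 6


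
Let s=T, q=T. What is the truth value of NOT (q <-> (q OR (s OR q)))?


Substitute s=T, q=T:
s OR q = T OR T = T
q OR (s OR q) = T OR T = T
q <-> (q OR (s OR q)) = T <-> T = T
NOT (q <-> (q OR (s OR q))) = F

F


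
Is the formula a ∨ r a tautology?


Build the truth table over {a, r}:
a | r | φ
---------
F | F | F
T | F | T
F | T | T
T | T | T
Counterexample at row 1: with a=F, r=F, the formula is F.

No, it is not a tautology.


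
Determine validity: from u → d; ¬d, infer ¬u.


This matches the form of modus tollens: the conclusion follows in every model of the premises.

Valid.


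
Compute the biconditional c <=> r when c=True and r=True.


Biconditional is true when both operands have the same truth value.
Substitute: c=True, r=True.
True <=> True evaluates to True.

True


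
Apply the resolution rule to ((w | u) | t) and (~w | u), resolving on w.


The clauses contain complementary literals w and ~w.
Resolution eliminates this pair and disjoins the remaining literals (merging duplicates).

(u | t)


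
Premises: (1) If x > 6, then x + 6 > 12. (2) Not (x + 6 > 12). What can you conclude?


Modus tollens: from (P → Q) and ¬Q, infer ¬P.
Q = 'x + 6 > 12' is denied; since P → Q, P must also fail.

Not (x > 6).


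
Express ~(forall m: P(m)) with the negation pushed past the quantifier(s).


¬(forall x: φ) = exists x: ¬φ, and ¬(exists x: φ) = forall x: ¬φ.
Apply to the universal statement.

exists m: ~(P(m))


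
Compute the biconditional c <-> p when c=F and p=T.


Biconditional is true when both operands have the same truth value.
Substitute: c=F, p=T.
F <-> T evaluates to F.

F


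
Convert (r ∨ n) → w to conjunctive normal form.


Step 1: Rewrite as ¬(r ∨ n) ∨ w = (¬r ∧ ¬n) ∨ w.
Step 2: Distribute ∨ over ∧.

((¬r) ∨ w) ∧ ((¬n) ∨ w)


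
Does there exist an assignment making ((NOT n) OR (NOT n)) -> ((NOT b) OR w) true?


Search for a satisfying assignment over {b, n, w}.
Try b=F, n=F, w=F: the formula evaluates to T.
A satisfying assignment exists.

Satisfiable.


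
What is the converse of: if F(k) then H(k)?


The converse of (P → Q) is (Q → P). It is not in general equivalent to the original.
Here P = 'F(k)' and Q = 'H(k)'.

If H(k), then F(k).


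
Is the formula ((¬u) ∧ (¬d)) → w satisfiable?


Search for a satisfying assignment over {d, u, w}.
Try d=T, u=F, w=F: the formula evaluates to T.
A satisfying assignment exists.

Satisfiable.


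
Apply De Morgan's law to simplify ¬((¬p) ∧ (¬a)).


De Morgan: the negation of a conjunction is the disjunction of the negations.
Distribute ¬ across ∧, flipping it to ∨, and negate each literal.

p ∨ a


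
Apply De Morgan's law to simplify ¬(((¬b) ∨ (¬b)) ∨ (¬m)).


De Morgan: the negation of a disjunction is the conjunction of the negations.
Distribute ¬ across ∨, flipping it to ∧, and negate each literal.

(b ∧ b) ∧ m


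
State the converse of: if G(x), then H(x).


The converse of (P → Q) is (Q → P). It is not in general equivalent to the original.
Here P = 'G(x)' and Q = 'H(x)'.

If H(x), then G(x).


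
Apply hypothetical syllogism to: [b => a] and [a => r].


Hypothetical syllogism: from (P → Q) and (Q → R), infer (P → R).
Chain the two implications through the shared middle term 'a'.

b => r


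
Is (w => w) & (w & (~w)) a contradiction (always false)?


Truth table over {w}:
w | φ
-----
False | False
True | False
Every row is false.

Yes, it is a contradiction.


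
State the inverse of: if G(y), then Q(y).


The inverse of (P → Q) is (¬P → ¬Q). It is equivalent to the converse, not to the original.
Here P = 'G(y)' and Q = 'Q(y)'.

If not (G(y)), then not (Q(y)).


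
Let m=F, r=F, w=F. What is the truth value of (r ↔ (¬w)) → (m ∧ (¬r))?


Substitute m=F, r=F, w=F:
¬w = T
r ↔ (¬w) = F ↔ T = F
¬r = T
m ∧ (¬r) = F ∧ T = F
(r ↔ (¬w)) → (m ∧ (¬r)) = F → F = T

T


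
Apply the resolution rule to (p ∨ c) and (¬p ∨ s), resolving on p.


The clauses contain complementary literals p and ¬p.
Resolution eliminates this pair and disjoins the remaining literals (merging duplicates).

(c ∨ s)


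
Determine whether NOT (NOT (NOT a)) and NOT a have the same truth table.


Compare truth tables:
a | φ | ψ
---------
F | T | T
T | F | F
The columns φ and ψ agree on every row.

Yes, they are logically equivalent.


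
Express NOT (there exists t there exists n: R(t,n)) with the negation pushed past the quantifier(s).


Negation flips each quantifier (∀↔∃) and negates the inner predicate.
¬(there exists t there exists n: φ) = for all t for all n: ¬φ.

for all t for all n: NOT(R(t,n))


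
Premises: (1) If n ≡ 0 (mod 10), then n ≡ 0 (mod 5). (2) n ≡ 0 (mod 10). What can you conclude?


Modus ponens: from (P → Q) and P, infer Q.
P = 'n ≡ 0 (mod 10)' is asserted, and P → Q holds, so Q follows.

n ≡ 0 (mod 5).


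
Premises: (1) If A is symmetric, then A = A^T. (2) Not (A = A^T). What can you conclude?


Modus tollens: from (P → Q) and ¬Q, infer ¬P.
Q = 'A = A^T' is denied; since P → Q, P must also fail.

Not (A is symmetric).


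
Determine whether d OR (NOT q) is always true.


Build the truth table over {d, q}:
d | q | φ
---------
F | F | T
T | F | T
F | T | F
T | T | T
Counterexample at row 3: with d=F, q=T, the formula is F.

No, it is not a tautology.


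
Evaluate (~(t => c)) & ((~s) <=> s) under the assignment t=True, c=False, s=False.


Substitute t=True, c=False, s=False:
t => c = True => False = False
~(t => c) = True
~s = True
(~s) <=> s = True <=> False = False
(~(t => c)) & ((~s) <=> s) = True & False = False

False


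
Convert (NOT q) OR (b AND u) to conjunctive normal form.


Step 1: Distribute ∨ over ∧: (¬q) ∨ (b ∧ u) = ((¬q) ∨ b) ∧ ((¬q) ∨ u).

((NOT q) OR b) AND ((NOT q) OR u)


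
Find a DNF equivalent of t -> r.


Step 1: Rewrite t → r as ¬t ∨ r.

(NOT t) OR r


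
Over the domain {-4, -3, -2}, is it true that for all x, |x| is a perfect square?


Evaluate the predicate on each element: -4:T, -3:F, -2:F.
Counterexample x = -3 fails the predicate.

F


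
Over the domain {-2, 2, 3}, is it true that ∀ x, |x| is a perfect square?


Evaluate the predicate on each element: -2:F, 2:F, 3:F.
Counterexample x = -2 fails the predicate.

F


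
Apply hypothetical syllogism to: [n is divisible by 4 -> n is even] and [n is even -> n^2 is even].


Hypothetical syllogism: from (P → Q) and (Q → R), infer (P → R).
Chain the two implications through the shared middle term 'n is even'.

n is divisible by 4 -> n^2 is even


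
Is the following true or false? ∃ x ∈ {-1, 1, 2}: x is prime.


Evaluate the predicate on each element: -1:F, 1:F, 2:T.
Witness x = 2 satisfies the predicate.

T


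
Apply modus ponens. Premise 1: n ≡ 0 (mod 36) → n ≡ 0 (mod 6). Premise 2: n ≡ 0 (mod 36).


Modus ponens: from (P → Q) and P, infer Q.
P = 'n ≡ 0 (mod 36)' is asserted, and P → Q holds, so Q follows.

n ≡ 0 (mod 6).


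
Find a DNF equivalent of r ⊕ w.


Step 1: r ⊕ w is true exactly when they disagree: (r ∧ ¬w) ∨ (¬r ∧ w).

(r ∧ (¬w)) ∨ ((¬r) ∧ w)


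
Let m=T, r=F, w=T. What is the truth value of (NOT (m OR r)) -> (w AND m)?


Substitute m=T, r=F, w=T:
m OR r = T OR F = T
NOT (m OR r) = F
w AND m = T AND T = T
(NOT (m OR r)) -> (w AND m) = F -> T = T

T


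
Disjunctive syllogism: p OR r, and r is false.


Disjunctive syllogism: from (P ∨ Q) and ¬P, infer Q.
One disjunct, 'r', is ruled out; the other must hold.

p


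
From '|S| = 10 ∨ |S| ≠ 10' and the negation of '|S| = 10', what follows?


Disjunctive syllogism: from (P ∨ Q) and ¬P, infer Q.
One disjunct, '|S| = 10', is ruled out; the other must hold.

|S| ≠ 10


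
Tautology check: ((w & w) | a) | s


Build the truth table over {a, s, w}:
a | s | w | φ
-------------
False | False | False | False
True | False | False | True
False | True | False | True
True | True | False | True
False | False | True | True
True | False | True | True
False | True | True | True
True | True | True | True
Counterexample at row 1: with a=False, s=False, w=False, the formula is False.

No, it is not a tautology.


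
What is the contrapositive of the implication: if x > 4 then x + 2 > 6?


The contrapositive of (P → Q) is (¬Q → ¬P); it is logically equivalent to the original.
Here P = 'x > 4' and Q = 'x + 2 > 6'.

If not (x + 2 > 6), then not (x > 4).


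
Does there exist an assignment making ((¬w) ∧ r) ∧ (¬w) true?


Search for a satisfying assignment over {r, w}.
Try r=T, w=F: the formula evaluates to T.
A satisfying assignment exists.

Satisfiable.


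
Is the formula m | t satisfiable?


Search for a satisfying assignment over {m, t}.
Try m=True, t=False: the formula evaluates to True.
A satisfying assignment exists.

Satisfiable.


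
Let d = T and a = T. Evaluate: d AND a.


Conjunction is true only when both operands are true.
Substitute: d=T, a=T.
T AND T evaluates to T.

T


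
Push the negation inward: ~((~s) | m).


De Morgan: the negation of a disjunction is the conjunction of the negations.
Distribute ~ across |, flipping it to &, and negate each literal.

s & (~m)


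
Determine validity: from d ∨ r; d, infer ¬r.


This is affirming a disjunct (fallacy). There exist truth assignments where the premises are all true but the conclusion is false.

Invalid.


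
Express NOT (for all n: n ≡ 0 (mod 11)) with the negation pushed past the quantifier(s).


¬(for all x: φ) = there exists x: ¬φ, and ¬(there exists x: φ) = for all x: ¬φ.
Apply to the universal statement.

there exists n: NOT(n ≡ 0 (mod 11))


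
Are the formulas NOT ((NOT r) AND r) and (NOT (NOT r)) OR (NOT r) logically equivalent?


Compare truth tables:
r | φ | ψ
---------
F | T | T
T | T | T
The columns φ and ψ agree on every row.

Yes, they are logically equivalent.


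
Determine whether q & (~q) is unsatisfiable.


Truth table over {q}:
q | φ
-----
False | False
True | False
Every row is false.

Yes, it is a contradiction.


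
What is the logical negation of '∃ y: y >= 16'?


¬(∀ x: φ) = ∃ x: ¬φ, and ¬(∃ x: φ) = ∀ x: ¬φ.
Apply to the existential statement.

∀ y: ¬(y >= 16)


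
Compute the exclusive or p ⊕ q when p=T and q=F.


Exclusive or is true when exactly one operand is true.
Substitute: p=T, q=F.
T ⊕ F evaluates to T.

T


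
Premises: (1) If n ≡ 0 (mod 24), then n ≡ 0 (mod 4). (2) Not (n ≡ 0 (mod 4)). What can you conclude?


Modus tollens: from (P → Q) and ¬Q, infer ¬P.
Q = 'n ≡ 0 (mod 4)' is denied; since P → Q, P must also fail.

Not (n ≡ 0 (mod 24)).


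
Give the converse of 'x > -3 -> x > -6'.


The converse of (P → Q) is (Q → P). It is not in general equivalent to the original.
Here P = 'x > -3' and Q = 'x > -6'.

If x > -6, then x > -3.


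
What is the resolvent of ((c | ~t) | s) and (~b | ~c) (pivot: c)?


The clauses contain complementary literals c and ~c.
Resolution eliminates this pair and disjoins the remaining literals (merging duplicates).

((~t | s) | ~b)


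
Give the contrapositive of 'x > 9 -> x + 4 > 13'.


The contrapositive of (P → Q) is (¬Q → ¬P); it is logically equivalent to the original.
Here P = 'x > 9' and Q = 'x + 4 > 13'.

If not (x + 4 > 13), then not (x > 9).


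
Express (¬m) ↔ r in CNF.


Step 1: Rewrite (¬m) ↔ r as ((¬m) → r) ∧ (r → (¬m)).
Step 2: Rewrite each implication as a disjunction.
Step 3: Eliminate any double negations (¬¬X = X).

(m ∨ r) ∧ ((¬r) ∨ (¬m))


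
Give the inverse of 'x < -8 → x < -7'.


The inverse of (P → Q) is (¬P → ¬Q). It is equivalent to the converse, not to the original.
Here P = 'x < -8' and Q = 'x < -7'.

If not (x < -8), then not (x < -7).


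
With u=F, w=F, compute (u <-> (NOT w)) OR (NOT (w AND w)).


Substitute u=F, w=F:
NOT w = T
u <-> (NOT w) = F <-> T = F
w AND w = F AND F = F
NOT (w AND w) = T
(u <-> (NOT w)) OR (NOT (w AND w)) = F OR T = T

T


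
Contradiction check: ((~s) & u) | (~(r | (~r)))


Truth table over {r, s, u}:
r | s | u | φ
-------------
False | False | False | False
True | False | False | False
False | True | False | False
True | True | False | False
False | False | True | True
True | False | True | True
False | True | True | False
True | True | True | False
Satisfying assignment at row 5: r=False, s=False, u=True gives True.

No, it is not a contradiction.


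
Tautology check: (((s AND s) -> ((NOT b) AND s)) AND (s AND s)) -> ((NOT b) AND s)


Build the truth table over {b, s}:
b | s | φ
---------
F | F | T
T | F | T
F | T | T
T | T | T
Every row evaluates to true.

Yes, it is a tautology.


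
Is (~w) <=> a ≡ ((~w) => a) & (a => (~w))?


Compare truth tables:
a | w | φ | ψ
-------------
False | False | False | False
True | False | True | True
False | True | True | True
True | True | False | False
The columns φ and ψ agree on every row.

Yes, they are logically equivalent.


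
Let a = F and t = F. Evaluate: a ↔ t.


Biconditional is true when both operands have the same truth value.
Substitute: a=F, t=F.
F ↔ F evaluates to T.

T


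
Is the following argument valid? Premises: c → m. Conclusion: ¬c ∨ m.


This matches the form of material implication: the conclusion follows in every model of the premises.

Valid.


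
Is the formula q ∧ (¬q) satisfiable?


Check all 2 assignments over {q}:
q | φ
-----
F | F
T | F
No assignment makes the formula true.

Unsatisfiable.


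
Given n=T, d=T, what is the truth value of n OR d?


Disjunction is false only when both operands are false.
Substitute: n=T, d=T.
T OR T evaluates to T.

T


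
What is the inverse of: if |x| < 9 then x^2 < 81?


The inverse of (P → Q) is (¬P → ¬Q). It is equivalent to the converse, not to the original.
Here P = '|x| < 9' and Q = 'x^2 < 81'.

If not (|x| < 9), then not (x^2 < 81).


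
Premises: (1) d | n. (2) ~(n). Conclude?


Disjunctive syllogism: from (P ∨ Q) and ¬P, infer Q.
One disjunct, 'n', is ruled out; the other must hold.

d


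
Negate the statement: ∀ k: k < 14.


¬(∀ x: φ) = ∃ x: ¬φ, and ¬(∃ x: φ) = ∀ x: ¬φ.
Apply to the universal statement.

∃ k: ¬(k < 14)


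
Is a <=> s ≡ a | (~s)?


Compare truth tables:
a | s | φ | ψ
-------------
False | False | True | True
True | False | False | True
False | True | False | False
True | True | True | True
They differ at row 2 (a=True, s=False): φ=False but ψ=True.

No, they are not logically equivalent.


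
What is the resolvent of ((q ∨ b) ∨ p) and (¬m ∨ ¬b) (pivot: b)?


The clauses contain complementary literals b and ¬b.
Resolution eliminates this pair and disjoins the remaining literals (merging duplicates).

((p ∨ q) ∨ ¬m)


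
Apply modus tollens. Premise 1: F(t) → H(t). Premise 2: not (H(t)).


Modus tollens: from (P → Q) and ¬Q, infer ¬P.
Q = 'H(t)' is denied; since P → Q, P must also fail.

Not (F(t)).


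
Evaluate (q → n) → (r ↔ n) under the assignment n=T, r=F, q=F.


Substitute n=T, r=F, q=F:
q → n = F → T = T
r ↔ n = F ↔ T = F
(q → n) → (r ↔ n) = T → F = F

F


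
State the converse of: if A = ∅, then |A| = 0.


The converse of (P → Q) is (Q → P). It is not in general equivalent to the original.
Here P = 'A = ∅' and Q = '|A| = 0'.

If |A| = 0, then A = ∅.


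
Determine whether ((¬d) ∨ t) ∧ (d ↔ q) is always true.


Build the truth table over {d, q, t}:
d | q | t | φ
-------------
F | F | F | T
T | F | F | F
F | T | F | F
T | T | F | F
F | F | T | T
T | F | T | F
F | T | T | F
T | T | T | T
Counterexample at row 2: with d=T, q=F, t=F, the formula is F.

No, it is not a tautology.


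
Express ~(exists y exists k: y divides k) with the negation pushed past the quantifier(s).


Negation flips each quantifier (∀↔∃) and negates the inner predicate.
¬(exists y exists k: φ) = forall y forall k: ¬φ.

forall y forall k: ~(y divides k)


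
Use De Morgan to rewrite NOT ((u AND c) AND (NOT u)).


De Morgan: the negation of a conjunction is the disjunction of the negations.
Distribute NOT across AND, flipping it to OR, and negate each literal.

((NOT u) OR (NOT c)) OR u


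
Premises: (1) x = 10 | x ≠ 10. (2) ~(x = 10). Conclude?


Disjunctive syllogism: from (P ∨ Q) and ¬P, infer Q.
One disjunct, 'x = 10', is ruled out; the other must hold.

x ≠ 10


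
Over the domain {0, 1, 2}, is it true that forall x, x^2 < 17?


Evaluate the predicate on each element: 0:True, 1:True, 2:True.
Every element satisfies the predicate.

True


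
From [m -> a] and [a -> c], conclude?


Hypothetical syllogism: from (P → Q) and (Q → R), infer (P → R).
Chain the two implications through the shared middle term 'a'.

m -> c


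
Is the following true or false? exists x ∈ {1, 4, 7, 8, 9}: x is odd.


Evaluate the predicate on each element: 1:True, 4:False, 7:True, 8:False, 9:True.
Witness x = 1 satisfies the predicate.

True


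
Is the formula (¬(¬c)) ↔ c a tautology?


Build the truth table over {c}:
c | φ
-----
F | T
T | T
Every row evaluates to true.

Yes, it is a tautology.


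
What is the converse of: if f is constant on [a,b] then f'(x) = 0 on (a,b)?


The converse of (P → Q) is (Q → P). It is not in general equivalent to the original.
Here P = 'f is constant on [a,b]' and Q = 'f'(x) = 0 on (a,b)'.

If f'(x) = 0 on (a,b), then f is constant on [a,b].


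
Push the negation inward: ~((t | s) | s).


De Morgan: the negation of a disjunction is the conjunction of the negations.
Distribute ~ across |, flipping it to &, and negate each literal.

((~t) & (~s)) & (~s)


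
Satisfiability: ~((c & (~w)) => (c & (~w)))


Check all 4 assignments over {c, w}:
c | w | φ
---------
False | False | False
True | False | False
False | True | False
True | True | False
No assignment makes the formula true.

Unsatisfiable.


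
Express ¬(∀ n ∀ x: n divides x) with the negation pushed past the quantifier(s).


Negation flips each quantifier (∀↔∃) and negates the inner predicate.
¬(∀ n ∀ x: φ) = ∃ n ∃ x: ¬φ.

∃ n ∃ x: ¬(n divides x)


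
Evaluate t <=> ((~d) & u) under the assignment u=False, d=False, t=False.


Substitute u=False, d=False, t=False:
~d = True
(~d) & u = True & False = False
t <=> ((~d) & u) = False <=> False = True

True


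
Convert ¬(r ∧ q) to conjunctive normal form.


Step 1: Apply De Morgan: ¬(r ∧ q) = ¬r ∨ ¬q.

(¬r) ∨ (¬q)


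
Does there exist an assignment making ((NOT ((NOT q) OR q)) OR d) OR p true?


Search for a satisfying assignment over {d, p, q}.
Try d=T, p=F, q=F: the formula evaluates to T.
A satisfying assignment exists.

Satisfiable.


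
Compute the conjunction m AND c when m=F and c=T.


Conjunction is true only when both operands are true.
Substitute: m=F, c=T.
F AND T evaluates to F.

F


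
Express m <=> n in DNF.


Step 1: m ↔ n is true exactly when both agree: (m ∧ n) ∨ (¬m ∧ ¬n).

(m & n) | ((~m) & (~n))


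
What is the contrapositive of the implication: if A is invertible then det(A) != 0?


The contrapositive of (P → Q) is (¬Q → ¬P); it is logically equivalent to the original.
Here P = 'A is invertible' and Q = 'det(A) != 0'.

If not (det(A) != 0), then not (A is invertible).


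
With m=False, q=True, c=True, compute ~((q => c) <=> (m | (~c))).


Substitute m=False, q=True, c=True:
q => c = True => True = True
~c = False
m | (~c) = False | False = False
(q => c) <=> (m | (~c)) = True <=> False = False
~((q => c) <=> (m | (~c))) = True

True


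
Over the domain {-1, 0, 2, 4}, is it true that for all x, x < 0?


Evaluate the predicate on each element: -1:T, 0:F, 2:F, 4:F.
Counterexample x = 0 fails the predicate.

F
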